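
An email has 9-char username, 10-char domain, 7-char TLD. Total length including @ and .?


An email address has format: username@domain.tld
Username length: 9
'@' character: 1
Domain length: 10
'.' character: 1
TLD length: 7
Total = 9 + 1 + 10 + 1 + 7 = 28

28


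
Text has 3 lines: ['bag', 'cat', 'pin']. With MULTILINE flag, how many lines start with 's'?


With MULTILINE flag, ^ matches the start of each line.
Lines: ['bag', 'cat', 'pin']
Checking which lines start with 's':
  Line 1: 'bag' -> no
  Line 2: 'cat' -> no
  Line 3: 'pin' -> no
Matching lines: []
Count: 0

0


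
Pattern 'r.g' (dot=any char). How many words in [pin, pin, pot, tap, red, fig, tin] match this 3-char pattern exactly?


Pattern 'r.g' means: starts with 'r', any single char, ends with 'g'.
Checking each word (must be exactly 3 chars):
  'pin' (len=3): no
  'pin' (len=3): no
  'pot' (len=3): no
  'tap' (len=3): no
  'red' (len=3): no
  'fig' (len=3): no
  'tin' (len=3): no
Matching words: []
Total: 0

0


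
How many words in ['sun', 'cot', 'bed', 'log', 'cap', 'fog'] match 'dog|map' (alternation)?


Alternation 'dog|map' matches either 'dog' or 'map'.
Checking each word:
  'sun' -> no
  'cot' -> no
  'bed' -> no
  'log' -> no
  'cap' -> no
  'fog' -> no
Matches: []
Count: 0

0


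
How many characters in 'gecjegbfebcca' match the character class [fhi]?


Character class [fhi] matches any of: {f, h, i}
Scanning string 'gecjegbfebcca' character by character:
  pos 0: 'g' -> no
  pos 1: 'e' -> no
  pos 2: 'c' -> no
  pos 3: 'j' -> no
  pos 4: 'e' -> no
  pos 5: 'g' -> no
  pos 6: 'b' -> no
  pos 7: 'f' -> MATCH
  pos 8: 'e' -> no
  pos 9: 'b' -> no
  pos 10: 'c' -> no
  pos 11: 'c' -> no
  pos 12: 'a' -> no
Total matches: 1

1


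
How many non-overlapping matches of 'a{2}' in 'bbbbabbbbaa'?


Pattern 'a{2}' matches exactly 2 consecutive a's (greedy, non-overlapping).
String: 'bbbbabbbbaa'
Scanning for runs of a's:
  Run at pos 4: 'a' (length 1) -> 0 match(es)
  Run at pos 9: 'aa' (length 2) -> 1 match(es)
Matches found: ['aa']
Total: 1

1


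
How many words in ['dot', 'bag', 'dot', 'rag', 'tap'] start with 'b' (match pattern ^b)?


Pattern ^b anchors to start of word. Check which words begin with 'b':
  'dot' -> no
  'bag' -> MATCH (starts with 'b')
  'dot' -> no
  'rag' -> no
  'tap' -> no
Matching words: ['bag']
Count: 1

1


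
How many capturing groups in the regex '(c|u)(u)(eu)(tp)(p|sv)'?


To count capturing groups, count each '(' that starts a group.
Pattern: '(c|u)(u)(eu)(tp)(p|sv)'
Walking through the pattern:
  Position 0: '(' -> group #1
  Position 5: '(' -> group #2
  Position 8: '(' -> group #3
  Position 12: '(' -> group #4
  Position 16: '(' -> group #5
Total capturing groups: 5

5


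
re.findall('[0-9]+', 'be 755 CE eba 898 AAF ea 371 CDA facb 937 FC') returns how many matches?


Pattern '[0-9]+' finds one or more digits.
Text: 'be 755 CE eba 898 AAF ea 371 CDA facb 937 FC'
Scanning for matches:
  Match 1: '755'
  Match 2: '898'
  Match 3: '371'
  Match 4: '937'
Total matches: 4

4


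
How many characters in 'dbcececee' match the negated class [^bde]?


Negated class [^bde] matches any char NOT in {b, d, e}
Scanning 'dbcececee':
  pos 0: 'd' -> no (excluded)
  pos 1: 'b' -> no (excluded)
  pos 2: 'c' -> MATCH
  pos 3: 'e' -> no (excluded)
  pos 4: 'c' -> MATCH
  pos 5: 'e' -> no (excluded)
  pos 6: 'c' -> MATCH
  pos 7: 'e' -> no (excluded)
  pos 8: 'e' -> no (excluded)
Total matches: 3

3


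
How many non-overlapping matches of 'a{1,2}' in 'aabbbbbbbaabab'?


Pattern 'a{1,2}' matches between 1 and 2 consecutive a's (greedy).
String: 'aabbbbbbbaabab'
Finding runs of a's and applying greedy matching:
  Run at pos 0: 'aa' (length 2)
  Run at pos 9: 'aa' (length 2)
  Run at pos 12: 'a' (length 1)
Matches: ['aa', 'aa', 'a']
Count: 3

3


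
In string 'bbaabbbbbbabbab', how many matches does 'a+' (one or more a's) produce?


Pattern 'a+' matches one or more consecutive a's.
String: 'bbaabbbbbbabbab'
Scanning for runs of a:
  Match 1: 'aa' (length 2)
  Match 2: 'a' (length 1)
  Match 3: 'a' (length 1)
Total matches: 3

3


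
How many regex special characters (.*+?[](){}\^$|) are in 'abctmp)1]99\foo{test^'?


Regex special characters are: . * + ? [ ] ( ) { } \ ^ $ |
Scanning 'abctmp)1]99\foo{test^':
  pos 6: ')' -> SPECIAL
  pos 8: ']' -> SPECIAL
  pos 11: '\' -> SPECIAL
  pos 15: '{' -> SPECIAL
  pos 20: '^' -> SPECIAL
Special chars found: [')', ']', '\\', '{', '^']
Total: 5

5


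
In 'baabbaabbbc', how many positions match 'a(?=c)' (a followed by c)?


Lookahead 'a(?=c)' matches 'a' only when followed by 'c'.
String: 'baabbaabbbc'
Checking each position where char is 'a':
  pos 1: 'a' -> no (next='a')
  pos 2: 'a' -> no (next='b')
  pos 5: 'a' -> no (next='a')
  pos 6: 'a' -> no (next='b')
Matching positions: []
Count: 0

0


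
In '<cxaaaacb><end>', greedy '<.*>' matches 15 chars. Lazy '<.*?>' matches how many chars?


Greedy '<.*>' tries to match as MUCH as possible.
Lazy '<.*?>' tries to match as LITTLE as possible.

String: '<cxaaaacb><end>'
Greedy '<.*>' starts at first '<' and extends to the LAST '>': '<cxaaaacb><end>' (15 chars)
Lazy '<.*?>' starts at first '<' and stops at the FIRST '>': '<cxaaaacb>' (10 chars)

10


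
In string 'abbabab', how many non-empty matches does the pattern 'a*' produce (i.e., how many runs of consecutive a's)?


Pattern 'a*' matches zero or more a's. We want non-empty runs of consecutive a's.
String: 'abbabab'
Walking through the string to find runs of a's:
  Run 1: positions 0-0 -> 'a'
  Run 2: positions 3-3 -> 'a'
  Run 3: positions 5-5 -> 'a'
Non-empty runs found: ['a', 'a', 'a']
Count: 3

3


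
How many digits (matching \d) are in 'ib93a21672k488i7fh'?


\d matches any digit 0-9.
Scanning 'ib93a21672k488i7fh':
  pos 2: '9' -> DIGIT
  pos 3: '3' -> DIGIT
  pos 5: '2' -> DIGIT
  pos 6: '1' -> DIGIT
  pos 7: '6' -> DIGIT
  pos 8: '7' -> DIGIT
  pos 9: '2' -> DIGIT
  pos 11: '4' -> DIGIT
  pos 12: '8' -> DIGIT
  pos 13: '8' -> DIGIT
  pos 15: '7' -> DIGIT
Digits found: ['9', '3', '2', '1', '6', '7', '2', '4', '8', '8', '7']
Total: 11

11


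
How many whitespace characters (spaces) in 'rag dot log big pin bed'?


\s matches whitespace characters (spaces, tabs, etc.).
Text: 'rag dot log big pin bed'
This text has 6 words separated by spaces.
Number of spaces = number of words - 1 = 6 - 1 = 5

5


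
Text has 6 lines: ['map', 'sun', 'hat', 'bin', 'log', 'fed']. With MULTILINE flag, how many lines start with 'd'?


With MULTILINE flag, ^ matches the start of each line.
Lines: ['map', 'sun', 'hat', 'bin', 'log', 'fed']
Checking which lines start with 'd':
  Line 1: 'map' -> no
  Line 2: 'sun' -> no
  Line 3: 'hat' -> no
  Line 4: 'bin' -> no
  Line 5: 'log' -> no
  Line 6: 'fed' -> no
Matching lines: []
Count: 0

0


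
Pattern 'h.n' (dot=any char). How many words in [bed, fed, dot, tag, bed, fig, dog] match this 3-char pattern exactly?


Pattern 'h.n' means: starts with 'h', any single char, ends with 'n'.
Checking each word (must be exactly 3 chars):
  'bed' (len=3): no
  'fed' (len=3): no
  'dot' (len=3): no
  'tag' (len=3): no
  'bed' (len=3): no
  'fig' (len=3): no
  'dog' (len=3): no
Matching words: []
Total: 0

0


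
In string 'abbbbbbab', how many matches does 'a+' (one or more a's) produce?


Pattern 'a+' matches one or more consecutive a's.
String: 'abbbbbbab'
Scanning for runs of a:
  Match 1: 'a' (length 1)
  Match 2: 'a' (length 1)
Total matches: 2

2


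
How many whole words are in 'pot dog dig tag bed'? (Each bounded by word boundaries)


Word boundaries (\b) mark the start/end of each word.
Text: 'pot dog dig tag bed'
Splitting by whitespace:
  Word 1: 'pot'
  Word 2: 'dog'
  Word 3: 'dig'
  Word 4: 'tag'
  Word 5: 'bed'
Total whole words: 5

5


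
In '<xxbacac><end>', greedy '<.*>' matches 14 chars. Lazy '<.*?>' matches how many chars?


Greedy '<.*>' tries to match as MUCH as possible.
Lazy '<.*?>' tries to match as LITTLE as possible.

String: '<xxbacac><end>'
Greedy '<.*>' starts at first '<' and extends to the LAST '>': '<xxbacac><end>' (14 chars)
Lazy '<.*?>' starts at first '<' and stops at the FIRST '>': '<xxbacac>' (9 chars)

9


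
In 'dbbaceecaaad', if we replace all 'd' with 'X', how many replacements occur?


re.sub('d', 'X', text) replaces every occurrence of 'd' with 'X'.
Text: 'dbbaceecaaad'
Scanning for 'd':
  pos 0: 'd' -> replacement #1
  pos 11: 'd' -> replacement #2
Total replacements: 2

2


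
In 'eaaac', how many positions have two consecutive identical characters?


Looking for consecutive identical characters in 'eaaac':
  pos 0-1: 'e' vs 'a' -> different
  pos 1-2: 'a' vs 'a' -> MATCH ('aa')
  pos 2-3: 'a' vs 'a' -> MATCH ('aa')
  pos 3-4: 'a' vs 'c' -> different
Consecutive identical pairs: ['aa', 'aa']
Count: 2

2


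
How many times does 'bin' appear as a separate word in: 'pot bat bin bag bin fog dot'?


Scanning each word for exact match 'bin':
  Word 1: 'pot' -> no
  Word 2: 'bat' -> no
  Word 3: 'bin' -> MATCH
  Word 4: 'bag' -> no
  Word 5: 'bin' -> MATCH
  Word 6: 'fog' -> no
  Word 7: 'dot' -> no
Total matches: 2

2


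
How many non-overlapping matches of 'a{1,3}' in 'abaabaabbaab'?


Pattern 'a{1,3}' matches between 1 and 3 consecutive a's (greedy).
String: 'abaabaabbaab'
Finding runs of a's and applying greedy matching:
  Run at pos 0: 'a' (length 1)
  Run at pos 2: 'aa' (length 2)
  Run at pos 5: 'aa' (length 2)
  Run at pos 9: 'aa' (length 2)
Matches: ['a', 'aa', 'aa', 'aa']
Count: 4

4


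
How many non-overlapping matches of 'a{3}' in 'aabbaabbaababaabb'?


Pattern 'a{3}' matches exactly 3 consecutive a's (greedy, non-overlapping).
String: 'aabbaabbaababaabb'
Scanning for runs of a's:
  Run at pos 0: 'aa' (length 2) -> 0 match(es)
  Run at pos 4: 'aa' (length 2) -> 0 match(es)
  Run at pos 8: 'aa' (length 2) -> 0 match(es)
  Run at pos 11: 'a' (length 1) -> 0 match(es)
  Run at pos 13: 'aa' (length 2) -> 0 match(es)
Matches found: []
Total: 0

0


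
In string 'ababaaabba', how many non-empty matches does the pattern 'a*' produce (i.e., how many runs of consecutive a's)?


Pattern 'a*' matches zero or more a's. We want non-empty runs of consecutive a's.
String: 'ababaaabba'
Walking through the string to find runs of a's:
  Run 1: positions 0-0 -> 'a'
  Run 2: positions 2-2 -> 'a'
  Run 3: positions 4-6 -> 'aaa'
  Run 4: positions 9-9 -> 'a'
Non-empty runs found: ['a', 'a', 'aaa', 'a']
Count: 4

4


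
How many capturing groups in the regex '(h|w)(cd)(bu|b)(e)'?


To count capturing groups, count each '(' that starts a group.
Pattern: '(h|w)(cd)(bu|b)(e)'
Walking through the pattern:
  Position 0: '(' -> group #1
  Position 5: '(' -> group #2
  Position 9: '(' -> group #3
  Position 15: '(' -> group #4
Total capturing groups: 4

4


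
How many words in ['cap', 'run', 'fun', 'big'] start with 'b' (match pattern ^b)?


Pattern ^b anchors to start of word. Check which words begin with 'b':
  'cap' -> no
  'run' -> no
  'fun' -> no
  'big' -> MATCH (starts with 'b')
Matching words: ['big']
Count: 1

1


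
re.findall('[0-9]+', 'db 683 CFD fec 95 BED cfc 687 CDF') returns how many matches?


Pattern '[0-9]+' finds one or more digits.
Text: 'db 683 CFD fec 95 BED cfc 687 CDF'
Scanning for matches:
  Match 1: '683'
  Match 2: '95'
  Match 3: '687'
Total matches: 3

3


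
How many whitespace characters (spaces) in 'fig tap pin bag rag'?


\s matches whitespace characters (spaces, tabs, etc.).
Text: 'fig tap pin bag rag'
This text has 5 words separated by spaces.
Number of spaces = number of words - 1 = 5 - 1 = 4

4


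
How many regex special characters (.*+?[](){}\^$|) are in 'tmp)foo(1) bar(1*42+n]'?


Regex special characters are: . * + ? [ ] ( ) { } \ ^ $ |
Scanning 'tmp)foo(1) bar(1*42+n]':
  pos 3: ')' -> SPECIAL
  pos 7: '(' -> SPECIAL
  pos 9: ')' -> SPECIAL
  pos 14: '(' -> SPECIAL
  pos 16: '*' -> SPECIAL
  pos 19: '+' -> SPECIAL
  pos 21: ']' -> SPECIAL
Special chars found: [')', '(', ')', '(', '*', '+', ']']
Total: 7

7


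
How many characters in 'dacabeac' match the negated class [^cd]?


Negated class [^cd] matches any char NOT in {c, d}
Scanning 'dacabeac':
  pos 0: 'd' -> no (excluded)
  pos 1: 'a' -> MATCH
  pos 2: 'c' -> no (excluded)
  pos 3: 'a' -> MATCH
  pos 4: 'b' -> MATCH
  pos 5: 'e' -> MATCH
  pos 6: 'a' -> MATCH
  pos 7: 'c' -> no (excluded)
Total matches: 5

5


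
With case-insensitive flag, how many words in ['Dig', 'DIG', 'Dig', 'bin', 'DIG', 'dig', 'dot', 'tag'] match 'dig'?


Case-insensitive matching: compare each word's lowercase form to 'dig'.
  'Dig' -> lower='dig' -> MATCH
  'DIG' -> lower='dig' -> MATCH
  'Dig' -> lower='dig' -> MATCH
  'bin' -> lower='bin' -> no
  'DIG' -> lower='dig' -> MATCH
  'dig' -> lower='dig' -> MATCH
  'dot' -> lower='dot' -> no
  'tag' -> lower='tag' -> no
Matches: ['Dig', 'DIG', 'Dig', 'DIG', 'dig']
Count: 5

5


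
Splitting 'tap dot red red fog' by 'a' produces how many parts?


Splitting by 'a' breaks the string at each occurrence of the separator.
Text: 'tap dot red red fog'
Parts after split:
  Part 1: 't'
  Part 2: 'p dot red red fog'
Total parts: 2

2


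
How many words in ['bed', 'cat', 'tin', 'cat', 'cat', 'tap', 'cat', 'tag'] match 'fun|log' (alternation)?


Alternation 'fun|log' matches either 'fun' or 'log'.
Checking each word:
  'bed' -> no
  'cat' -> no
  'tin' -> no
  'cat' -> no
  'cat' -> no
  'tap' -> no
  'cat' -> no
  'tag' -> no
Matches: []
Count: 0

0


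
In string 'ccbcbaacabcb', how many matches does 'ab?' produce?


Pattern 'ab?' matches 'a' optionally followed by 'b'.
String: 'ccbcbaacabcb'
Scanning left to right for 'a' then checking next char:
  Match 1: 'a' (a not followed by b)
  Match 2: 'a' (a not followed by b)
  Match 3: 'ab' (a followed by b)
Total matches: 3

3


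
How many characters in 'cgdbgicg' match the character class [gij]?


Character class [gij] matches any of: {g, i, j}
Scanning string 'cgdbgicg' character by character:
  pos 0: 'c' -> no
  pos 1: 'g' -> MATCH
  pos 2: 'd' -> no
  pos 3: 'b' -> no
  pos 4: 'g' -> MATCH
  pos 5: 'i' -> MATCH
  pos 6: 'c' -> no
  pos 7: 'g' -> MATCH
Total matches: 4

4


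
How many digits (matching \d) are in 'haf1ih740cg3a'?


\d matches any digit 0-9.
Scanning 'haf1ih740cg3a':
  pos 3: '1' -> DIGIT
  pos 6: '7' -> DIGIT
  pos 7: '4' -> DIGIT
  pos 8: '0' -> DIGIT
  pos 11: '3' -> DIGIT
Digits found: ['1', '7', '4', '0', '3']
Total: 5

5


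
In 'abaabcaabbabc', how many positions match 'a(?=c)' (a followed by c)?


Lookahead 'a(?=c)' matches 'a' only when followed by 'c'.
String: 'abaabcaabbabc'
Checking each position where char is 'a':
  pos 0: 'a' -> no (next='b')
  pos 2: 'a' -> no (next='a')
  pos 3: 'a' -> no (next='b')
  pos 6: 'a' -> no (next='a')
  pos 7: 'a' -> no (next='b')
  pos 10: 'a' -> no (next='b')
Matching positions: []
Count: 0

0


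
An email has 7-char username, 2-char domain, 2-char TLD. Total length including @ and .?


An email address has format: username@domain.tld
Username length: 7
'@' character: 1
Domain length: 2
'.' character: 1
TLD length: 2
Total = 7 + 1 + 2 + 1 + 2 = 13

13


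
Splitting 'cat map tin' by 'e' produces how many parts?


Splitting by 'e' breaks the string at each occurrence of the separator.
Text: 'cat map tin'
Parts after split:
  Part 1: 'cat map tin'
Total parts: 1

1


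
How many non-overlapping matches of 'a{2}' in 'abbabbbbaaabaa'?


Pattern 'a{2}' matches exactly 2 consecutive a's (greedy, non-overlapping).
String: 'abbabbbbaaabaa'
Scanning for runs of a's:
  Run at pos 0: 'a' (length 1) -> 0 match(es)
  Run at pos 3: 'a' (length 1) -> 0 match(es)
  Run at pos 8: 'aaa' (length 3) -> 1 match(es)
  Run at pos 12: 'aa' (length 2) -> 1 match(es)
Matches found: ['aa', 'aa']
Total: 2

2


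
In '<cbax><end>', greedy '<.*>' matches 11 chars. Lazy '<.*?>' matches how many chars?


Greedy '<.*>' tries to match as MUCH as possible.
Lazy '<.*?>' tries to match as LITTLE as possible.

String: '<cbax><end>'
Greedy '<.*>' starts at first '<' and extends to the LAST '>': '<cbax><end>' (11 chars)
Lazy '<.*?>' starts at first '<' and stops at the FIRST '>': '<cbax>' (6 chars)

6


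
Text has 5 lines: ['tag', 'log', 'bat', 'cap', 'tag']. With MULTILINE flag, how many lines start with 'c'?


With MULTILINE flag, ^ matches the start of each line.
Lines: ['tag', 'log', 'bat', 'cap', 'tag']
Checking which lines start with 'c':
  Line 1: 'tag' -> no
  Line 2: 'log' -> no
  Line 3: 'bat' -> no
  Line 4: 'cap' -> MATCH
  Line 5: 'tag' -> no
Matching lines: ['cap']
Count: 1

1


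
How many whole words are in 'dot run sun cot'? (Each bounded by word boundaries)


Word boundaries (\b) mark the start/end of each word.
Text: 'dot run sun cot'
Splitting by whitespace:
  Word 1: 'dot'
  Word 2: 'run'
  Word 3: 'sun'
  Word 4: 'cot'
Total whole words: 4

4


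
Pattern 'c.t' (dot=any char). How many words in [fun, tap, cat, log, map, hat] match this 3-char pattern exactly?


Pattern 'c.t' means: starts with 'c', any single char, ends with 't'.
Checking each word (must be exactly 3 chars):
  'fun' (len=3): no
  'tap' (len=3): no
  'cat' (len=3): MATCH
  'log' (len=3): no
  'map' (len=3): no
  'hat' (len=3): no
Matching words: ['cat']
Total: 1

1


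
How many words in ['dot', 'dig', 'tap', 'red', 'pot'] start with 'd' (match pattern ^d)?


Pattern ^d anchors to start of word. Check which words begin with 'd':
  'dot' -> MATCH (starts with 'd')
  'dig' -> MATCH (starts with 'd')
  'tap' -> no
  'red' -> no
  'pot' -> no
Matching words: ['dot', 'dig']
Count: 2

2


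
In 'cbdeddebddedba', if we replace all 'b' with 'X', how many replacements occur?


re.sub('b', 'X', text) replaces every occurrence of 'b' with 'X'.
Text: 'cbdeddebddedba'
Scanning for 'b':
  pos 1: 'b' -> replacement #1
  pos 7: 'b' -> replacement #2
  pos 12: 'b' -> replacement #3
Total replacements: 3

3


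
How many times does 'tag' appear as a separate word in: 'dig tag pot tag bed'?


Scanning each word for exact match 'tag':
  Word 1: 'dig' -> no
  Word 2: 'tag' -> MATCH
  Word 3: 'pot' -> no
  Word 4: 'tag' -> MATCH
  Word 5: 'bed' -> no
Total matches: 2

2


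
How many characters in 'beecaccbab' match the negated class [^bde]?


Negated class [^bde] matches any char NOT in {b, d, e}
Scanning 'beecaccbab':
  pos 0: 'b' -> no (excluded)
  pos 1: 'e' -> no (excluded)
  pos 2: 'e' -> no (excluded)
  pos 3: 'c' -> MATCH
  pos 4: 'a' -> MATCH
  pos 5: 'c' -> MATCH
  pos 6: 'c' -> MATCH
  pos 7: 'b' -> no (excluded)
  pos 8: 'a' -> MATCH
  pos 9: 'b' -> no (excluded)
Total matches: 5

5


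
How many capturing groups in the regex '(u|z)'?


To count capturing groups, count each '(' that starts a group.
Pattern: '(u|z)'
Walking through the pattern:
  Position 0: '(' -> group #1
Total capturing groups: 1

1


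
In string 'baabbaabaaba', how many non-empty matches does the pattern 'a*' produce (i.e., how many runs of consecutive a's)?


Pattern 'a*' matches zero or more a's. We want non-empty runs of consecutive a's.
String: 'baabbaabaaba'
Walking through the string to find runs of a's:
  Run 1: positions 1-2 -> 'aa'
  Run 2: positions 5-6 -> 'aa'
  Run 3: positions 8-9 -> 'aa'
  Run 4: positions 11-11 -> 'a'
Non-empty runs found: ['aa', 'aa', 'aa', 'a']
Count: 4

4


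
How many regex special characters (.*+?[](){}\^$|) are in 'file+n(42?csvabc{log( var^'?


Regex special characters are: . * + ? [ ] ( ) { } \ ^ $ |
Scanning 'file+n(42?csvabc{log( var^':
  pos 4: '+' -> SPECIAL
  pos 6: '(' -> SPECIAL
  pos 9: '?' -> SPECIAL
  pos 16: '{' -> SPECIAL
  pos 20: '(' -> SPECIAL
  pos 25: '^' -> SPECIAL
Special chars found: ['+', '(', '?', '{', '(', '^']
Total: 6

6


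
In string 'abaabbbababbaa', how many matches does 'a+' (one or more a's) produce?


Pattern 'a+' matches one or more consecutive a's.
String: 'abaabbbababbaa'
Scanning for runs of a:
  Match 1: 'a' (length 1)
  Match 2: 'aa' (length 2)
  Match 3: 'a' (length 1)
  Match 4: 'a' (length 1)
  Match 5: 'aa' (length 2)
Total matches: 5

5


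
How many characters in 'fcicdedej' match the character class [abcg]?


Character class [abcg] matches any of: {a, b, c, g}
Scanning string 'fcicdedej' character by character:
  pos 0: 'f' -> no
  pos 1: 'c' -> MATCH
  pos 2: 'i' -> no
  pos 3: 'c' -> MATCH
  pos 4: 'd' -> no
  pos 5: 'e' -> no
  pos 6: 'd' -> no
  pos 7: 'e' -> no
  pos 8: 'j' -> no
Total matches: 2

2


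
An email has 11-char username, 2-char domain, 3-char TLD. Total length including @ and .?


An email address has format: username@domain.tld
Username length: 11
'@' character: 1
Domain length: 2
'.' character: 1
TLD length: 3
Total = 11 + 1 + 2 + 1 + 3 = 18

18


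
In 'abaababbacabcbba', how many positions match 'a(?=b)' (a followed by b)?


Lookahead 'a(?=b)' matches 'a' only when followed by 'b'.
String: 'abaababbacabcbba'
Checking each position where char is 'a':
  pos 0: 'a' -> MATCH (next='b')
  pos 2: 'a' -> no (next='a')
  pos 3: 'a' -> MATCH (next='b')
  pos 5: 'a' -> MATCH (next='b')
  pos 8: 'a' -> no (next='c')
  pos 10: 'a' -> MATCH (next='b')
Matching positions: [0, 3, 5, 10]
Count: 4

4


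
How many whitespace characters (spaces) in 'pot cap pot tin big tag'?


\s matches whitespace characters (spaces, tabs, etc.).
Text: 'pot cap pot tin big tag'
This text has 6 words separated by spaces.
Number of spaces = number of words - 1 = 6 - 1 = 5

5


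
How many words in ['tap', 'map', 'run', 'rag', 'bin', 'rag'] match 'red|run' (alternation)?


Alternation 'red|run' matches either 'red' or 'run'.
Checking each word:
  'tap' -> no
  'map' -> no
  'run' -> MATCH
  'rag' -> no
  'bin' -> no
  'rag' -> no
Matches: ['run']
Count: 1

1


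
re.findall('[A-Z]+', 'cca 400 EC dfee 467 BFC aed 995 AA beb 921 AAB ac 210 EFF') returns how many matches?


Pattern '[A-Z]+' finds one or more uppercase letters.
Text: 'cca 400 EC dfee 467 BFC aed 995 AA beb 921 AAB ac 210 EFF'
Scanning for matches:
  Match 1: 'EC'
  Match 2: 'BFC'
  Match 3: 'AA'
  Match 4: 'AAB'
  Match 5: 'EFF'
Total matches: 5

5


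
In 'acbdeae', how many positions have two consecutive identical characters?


Looking for consecutive identical characters in 'acbdeae':
  pos 0-1: 'a' vs 'c' -> different
  pos 1-2: 'c' vs 'b' -> different
  pos 2-3: 'b' vs 'd' -> different
  pos 3-4: 'd' vs 'e' -> different
  pos 4-5: 'e' vs 'a' -> different
  pos 5-6: 'a' vs 'e' -> different
Consecutive identical pairs: []
Count: 0

0


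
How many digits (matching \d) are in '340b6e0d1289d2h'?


\d matches any digit 0-9.
Scanning '340b6e0d1289d2h':
  pos 0: '3' -> DIGIT
  pos 1: '4' -> DIGIT
  pos 2: '0' -> DIGIT
  pos 4: '6' -> DIGIT
  pos 6: '0' -> DIGIT
  pos 8: '1' -> DIGIT
  pos 9: '2' -> DIGIT
  pos 10: '8' -> DIGIT
  pos 11: '9' -> DIGIT
  pos 13: '2' -> DIGIT
Digits found: ['3', '4', '0', '6', '0', '1', '2', '8', '9', '2']
Total: 10

10


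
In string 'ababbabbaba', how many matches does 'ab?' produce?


Pattern 'ab?' matches 'a' optionally followed by 'b'.
String: 'ababbabbaba'
Scanning left to right for 'a' then checking next char:
  Match 1: 'ab' (a followed by b)
  Match 2: 'ab' (a followed by b)
  Match 3: 'ab' (a followed by b)
  Match 4: 'ab' (a followed by b)
  Match 5: 'a' (a not followed by b)
Total matches: 5

5


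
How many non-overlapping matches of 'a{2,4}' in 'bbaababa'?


Pattern 'a{2,4}' matches between 2 and 4 consecutive a's (greedy).
String: 'bbaababa'
Finding runs of a's and applying greedy matching:
  Run at pos 2: 'aa' (length 2)
  Run at pos 5: 'a' (length 1)
  Run at pos 7: 'a' (length 1)
Matches: ['aa']
Count: 1

1


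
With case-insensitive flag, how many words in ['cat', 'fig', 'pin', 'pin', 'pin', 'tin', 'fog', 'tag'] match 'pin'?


Case-insensitive matching: compare each word's lowercase form to 'pin'.
  'cat' -> lower='cat' -> no
  'fig' -> lower='fig' -> no
  'pin' -> lower='pin' -> MATCH
  'pin' -> lower='pin' -> MATCH
  'pin' -> lower='pin' -> MATCH
  'tin' -> lower='tin' -> no
  'fog' -> lower='fog' -> no
  'tag' -> lower='tag' -> no
Matches: ['pin', 'pin', 'pin']
Count: 3

3


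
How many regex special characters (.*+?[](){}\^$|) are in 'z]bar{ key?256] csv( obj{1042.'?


Regex special characters are: . * + ? [ ] ( ) { } \ ^ $ |
Scanning 'z]bar{ key?256] csv( obj{1042.':
  pos 1: ']' -> SPECIAL
  pos 5: '{' -> SPECIAL
  pos 10: '?' -> SPECIAL
  pos 14: ']' -> SPECIAL
  pos 19: '(' -> SPECIAL
  pos 24: '{' -> SPECIAL
  pos 29: '.' -> SPECIAL
Special chars found: [']', '{', '?', ']', '(', '{', '.']
Total: 7

7


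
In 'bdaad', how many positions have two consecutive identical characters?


Looking for consecutive identical characters in 'bdaad':
  pos 0-1: 'b' vs 'd' -> different
  pos 1-2: 'd' vs 'a' -> different
  pos 2-3: 'a' vs 'a' -> MATCH ('aa')
  pos 3-4: 'a' vs 'd' -> different
Consecutive identical pairs: ['aa']
Count: 1

1


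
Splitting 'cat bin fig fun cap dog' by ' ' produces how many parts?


Splitting by ' ' breaks the string at each occurrence of the separator.
Text: 'cat bin fig fun cap dog'
Parts after split:
  Part 1: 'cat'
  Part 2: 'bin'
  Part 3: 'fig'
  Part 4: 'fun'
  Part 5: 'cap'
  Part 6: 'dog'
Total parts: 6

6


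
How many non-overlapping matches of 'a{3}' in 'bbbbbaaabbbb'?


Pattern 'a{3}' matches exactly 3 consecutive a's (greedy, non-overlapping).
String: 'bbbbbaaabbbb'
Scanning for runs of a's:
  Run at pos 5: 'aaa' (length 3) -> 1 match(es)
Matches found: ['aaa']
Total: 1

1


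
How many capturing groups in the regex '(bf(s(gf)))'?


To count capturing groups, count each '(' that starts a group.
Pattern: '(bf(s(gf)))'
Walking through the pattern:
  Position 0: '(' -> group #1
  Position 3: '(' -> group #2
  Position 5: '(' -> group #3
Total capturing groups: 3

3


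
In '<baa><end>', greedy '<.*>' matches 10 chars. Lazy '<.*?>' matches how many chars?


Greedy '<.*>' tries to match as MUCH as possible.
Lazy '<.*?>' tries to match as LITTLE as possible.

String: '<baa><end>'
Greedy '<.*>' starts at first '<' and extends to the LAST '>': '<baa><end>' (10 chars)
Lazy '<.*?>' starts at first '<' and stops at the FIRST '>': '<baa>' (5 chars)

5


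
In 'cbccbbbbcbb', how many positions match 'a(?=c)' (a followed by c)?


Lookahead 'a(?=c)' matches 'a' only when followed by 'c'.
String: 'cbccbbbbcbb'
Checking each position where char is 'a':
Matching positions: []
Count: 0

0


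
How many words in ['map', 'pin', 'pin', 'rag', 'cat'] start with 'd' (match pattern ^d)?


Pattern ^d anchors to start of word. Check which words begin with 'd':
  'map' -> no
  'pin' -> no
  'pin' -> no
  'rag' -> no
  'cat' -> no
Matching words: []
Count: 0

0


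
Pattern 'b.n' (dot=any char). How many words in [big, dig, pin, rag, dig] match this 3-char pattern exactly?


Pattern 'b.n' means: starts with 'b', any single char, ends with 'n'.
Checking each word (must be exactly 3 chars):
  'big' (len=3): no
  'dig' (len=3): no
  'pin' (len=3): no
  'rag' (len=3): no
  'dig' (len=3): no
Matching words: []
Total: 0

0


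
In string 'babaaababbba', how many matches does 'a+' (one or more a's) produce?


Pattern 'a+' matches one or more consecutive a's.
String: 'babaaababbba'
Scanning for runs of a:
  Match 1: 'a' (length 1)
  Match 2: 'aaa' (length 3)
  Match 3: 'a' (length 1)
  Match 4: 'a' (length 1)
Total matches: 4

4


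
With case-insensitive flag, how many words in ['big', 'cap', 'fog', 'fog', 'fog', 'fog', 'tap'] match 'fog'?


Case-insensitive matching: compare each word's lowercase form to 'fog'.
  'big' -> lower='big' -> no
  'cap' -> lower='cap' -> no
  'fog' -> lower='fog' -> MATCH
  'fog' -> lower='fog' -> MATCH
  'fog' -> lower='fog' -> MATCH
  'fog' -> lower='fog' -> MATCH
  'tap' -> lower='tap' -> no
Matches: ['fog', 'fog', 'fog', 'fog']
Count: 4

4


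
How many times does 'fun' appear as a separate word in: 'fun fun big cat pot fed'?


Scanning each word for exact match 'fun':
  Word 1: 'fun' -> MATCH
  Word 2: 'fun' -> MATCH
  Word 3: 'big' -> no
  Word 4: 'cat' -> no
  Word 5: 'pot' -> no
  Word 6: 'fed' -> no
Total matches: 2

2


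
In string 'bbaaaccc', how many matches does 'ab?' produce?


Pattern 'ab?' matches 'a' optionally followed by 'b'.
String: 'bbaaaccc'
Scanning left to right for 'a' then checking next char:
  Match 1: 'a' (a not followed by b)
  Match 2: 'a' (a not followed by b)
  Match 3: 'a' (a not followed by b)
Total matches: 3

3


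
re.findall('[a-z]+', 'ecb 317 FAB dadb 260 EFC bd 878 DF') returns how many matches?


Pattern '[a-z]+' finds one or more lowercase letters.
Text: 'ecb 317 FAB dadb 260 EFC bd 878 DF'
Scanning for matches:
  Match 1: 'ecb'
  Match 2: 'dadb'
  Match 3: 'bd'
Total matches: 3

3


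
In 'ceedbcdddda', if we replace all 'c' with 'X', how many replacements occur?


re.sub('c', 'X', text) replaces every occurrence of 'c' with 'X'.
Text: 'ceedbcdddda'
Scanning for 'c':
  pos 0: 'c' -> replacement #1
  pos 5: 'c' -> replacement #2
Total replacements: 2

2


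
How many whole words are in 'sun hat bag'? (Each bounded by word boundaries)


Word boundaries (\b) mark the start/end of each word.
Text: 'sun hat bag'
Splitting by whitespace:
  Word 1: 'sun'
  Word 2: 'hat'
  Word 3: 'bag'
Total whole words: 3

3


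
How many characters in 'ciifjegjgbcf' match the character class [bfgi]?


Character class [bfgi] matches any of: {b, f, g, i}
Scanning string 'ciifjegjgbcf' character by character:
  pos 0: 'c' -> no
  pos 1: 'i' -> MATCH
  pos 2: 'i' -> MATCH
  pos 3: 'f' -> MATCH
  pos 4: 'j' -> no
  pos 5: 'e' -> no
  pos 6: 'g' -> MATCH
  pos 7: 'j' -> no
  pos 8: 'g' -> MATCH
  pos 9: 'b' -> MATCH
  pos 10: 'c' -> no
  pos 11: 'f' -> MATCH
Total matches: 7

7


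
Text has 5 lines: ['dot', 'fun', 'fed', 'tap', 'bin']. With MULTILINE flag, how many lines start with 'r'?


With MULTILINE flag, ^ matches the start of each line.
Lines: ['dot', 'fun', 'fed', 'tap', 'bin']
Checking which lines start with 'r':
  Line 1: 'dot' -> no
  Line 2: 'fun' -> no
  Line 3: 'fed' -> no
  Line 4: 'tap' -> no
  Line 5: 'bin' -> no
Matching lines: []
Count: 0

0


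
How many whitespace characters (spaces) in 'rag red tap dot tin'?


\s matches whitespace characters (spaces, tabs, etc.).
Text: 'rag red tap dot tin'
This text has 5 words separated by spaces.
Number of spaces = number of words - 1 = 5 - 1 = 4

4


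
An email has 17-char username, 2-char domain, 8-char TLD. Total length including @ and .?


An email address has format: username@domain.tld
Username length: 17
'@' character: 1
Domain length: 2
'.' character: 1
TLD length: 8
Total = 17 + 1 + 2 + 1 + 8 = 29

29


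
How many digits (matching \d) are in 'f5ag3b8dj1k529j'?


\d matches any digit 0-9.
Scanning 'f5ag3b8dj1k529j':
  pos 1: '5' -> DIGIT
  pos 4: '3' -> DIGIT
  pos 6: '8' -> DIGIT
  pos 9: '1' -> DIGIT
  pos 11: '5' -> DIGIT
  pos 12: '2' -> DIGIT
  pos 13: '9' -> DIGIT
Digits found: ['5', '3', '8', '1', '5', '2', '9']
Total: 7

7


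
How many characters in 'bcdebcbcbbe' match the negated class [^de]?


Negated class [^de] matches any char NOT in {d, e}
Scanning 'bcdebcbcbbe':
  pos 0: 'b' -> MATCH
  pos 1: 'c' -> MATCH
  pos 2: 'd' -> no (excluded)
  pos 3: 'e' -> no (excluded)
  pos 4: 'b' -> MATCH
  pos 5: 'c' -> MATCH
  pos 6: 'b' -> MATCH
  pos 7: 'c' -> MATCH
  pos 8: 'b' -> MATCH
  pos 9: 'b' -> MATCH
  pos 10: 'e' -> no (excluded)
Total matches: 8

8


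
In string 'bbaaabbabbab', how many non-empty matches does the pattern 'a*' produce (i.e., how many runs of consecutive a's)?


Pattern 'a*' matches zero or more a's. We want non-empty runs of consecutive a's.
String: 'bbaaabbabbab'
Walking through the string to find runs of a's:
  Run 1: positions 2-4 -> 'aaa'
  Run 2: positions 7-7 -> 'a'
  Run 3: positions 10-10 -> 'a'
Non-empty runs found: ['aaa', 'a', 'a']
Count: 3

3


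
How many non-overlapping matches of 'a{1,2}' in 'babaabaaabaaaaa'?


Pattern 'a{1,2}' matches between 1 and 2 consecutive a's (greedy).
String: 'babaabaaabaaaaa'
Finding runs of a's and applying greedy matching:
  Run at pos 1: 'a' (length 1)
  Run at pos 3: 'aa' (length 2)
  Run at pos 6: 'aaa' (length 3)
  Run at pos 10: 'aaaaa' (length 5)
Matches: ['a', 'aa', 'aa', 'a', 'aa', 'aa', 'a']
Count: 7

7


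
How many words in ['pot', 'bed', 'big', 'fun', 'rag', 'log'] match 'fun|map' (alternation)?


Alternation 'fun|map' matches either 'fun' or 'map'.
Checking each word:
  'pot' -> no
  'bed' -> no
  'big' -> no
  'fun' -> MATCH
  'rag' -> no
  'log' -> no
Matches: ['fun']
Count: 1

1


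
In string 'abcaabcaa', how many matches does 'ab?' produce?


Pattern 'ab?' matches 'a' optionally followed by 'b'.
String: 'abcaabcaa'
Scanning left to right for 'a' then checking next char:
  Match 1: 'ab' (a followed by b)
  Match 2: 'a' (a not followed by b)
  Match 3: 'ab' (a followed by b)
  Match 4: 'a' (a not followed by b)
  Match 5: 'a' (a not followed by b)
Total matches: 5

5


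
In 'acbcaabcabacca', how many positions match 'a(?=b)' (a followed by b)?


Lookahead 'a(?=b)' matches 'a' only when followed by 'b'.
String: 'acbcaabcabacca'
Checking each position where char is 'a':
  pos 0: 'a' -> no (next='c')
  pos 4: 'a' -> no (next='a')
  pos 5: 'a' -> MATCH (next='b')
  pos 8: 'a' -> MATCH (next='b')
  pos 10: 'a' -> no (next='c')
Matching positions: [5, 8]
Count: 2

2


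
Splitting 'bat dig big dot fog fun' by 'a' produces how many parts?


Splitting by 'a' breaks the string at each occurrence of the separator.
Text: 'bat dig big dot fog fun'
Parts after split:
  Part 1: 'b'
  Part 2: 't dig big dot fog fun'
Total parts: 2

2


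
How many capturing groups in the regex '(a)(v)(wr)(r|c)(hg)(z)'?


To count capturing groups, count each '(' that starts a group.
Pattern: '(a)(v)(wr)(r|c)(hg)(z)'
Walking through the pattern:
  Position 0: '(' -> group #1
  Position 3: '(' -> group #2
  Position 6: '(' -> group #3
  Position 10: '(' -> group #4
  Position 15: '(' -> group #5
  Position 19: '(' -> group #6
Total capturing groups: 6

6


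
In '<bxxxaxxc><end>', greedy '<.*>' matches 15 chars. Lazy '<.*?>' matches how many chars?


Greedy '<.*>' tries to match as MUCH as possible.
Lazy '<.*?>' tries to match as LITTLE as possible.

String: '<bxxxaxxc><end>'
Greedy '<.*>' starts at first '<' and extends to the LAST '>': '<bxxxaxxc><end>' (15 chars)
Lazy '<.*?>' starts at first '<' and stops at the FIRST '>': '<bxxxaxxc>' (10 chars)

10


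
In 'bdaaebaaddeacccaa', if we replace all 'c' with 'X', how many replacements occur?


re.sub('c', 'X', text) replaces every occurrence of 'c' with 'X'.
Text: 'bdaaebaaddeacccaa'
Scanning for 'c':
  pos 12: 'c' -> replacement #1
  pos 13: 'c' -> replacement #2
  pos 14: 'c' -> replacement #3
Total replacements: 3

3


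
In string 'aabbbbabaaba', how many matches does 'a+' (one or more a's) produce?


Pattern 'a+' matches one or more consecutive a's.
String: 'aabbbbabaaba'
Scanning for runs of a:
  Match 1: 'aa' (length 2)
  Match 2: 'a' (length 1)
  Match 3: 'aa' (length 2)
  Match 4: 'a' (length 1)
Total matches: 4

4


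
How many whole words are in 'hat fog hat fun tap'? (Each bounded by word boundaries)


Word boundaries (\b) mark the start/end of each word.
Text: 'hat fog hat fun tap'
Splitting by whitespace:
  Word 1: 'hat'
  Word 2: 'fog'
  Word 3: 'hat'
  Word 4: 'fun'
  Word 5: 'tap'
Total whole words: 5

5


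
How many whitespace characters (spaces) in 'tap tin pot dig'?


\s matches whitespace characters (spaces, tabs, etc.).
Text: 'tap tin pot dig'
This text has 4 words separated by spaces.
Number of spaces = number of words - 1 = 4 - 1 = 3

3


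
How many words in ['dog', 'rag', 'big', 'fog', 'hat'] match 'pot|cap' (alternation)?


Alternation 'pot|cap' matches either 'pot' or 'cap'.
Checking each word:
  'dog' -> no
  'rag' -> no
  'big' -> no
  'fog' -> no
  'hat' -> no
Matches: []
Count: 0

0


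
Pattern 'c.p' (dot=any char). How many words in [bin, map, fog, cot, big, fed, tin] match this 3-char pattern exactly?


Pattern 'c.p' means: starts with 'c', any single char, ends with 'p'.
Checking each word (must be exactly 3 chars):
  'bin' (len=3): no
  'map' (len=3): no
  'fog' (len=3): no
  'cot' (len=3): no
  'big' (len=3): no
  'fed' (len=3): no
  'tin' (len=3): no
Matching words: []
Total: 0

0


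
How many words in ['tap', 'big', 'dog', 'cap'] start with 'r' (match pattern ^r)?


Pattern ^r anchors to start of word. Check which words begin with 'r':
  'tap' -> no
  'big' -> no
  'dog' -> no
  'cap' -> no
Matching words: []
Count: 0

0


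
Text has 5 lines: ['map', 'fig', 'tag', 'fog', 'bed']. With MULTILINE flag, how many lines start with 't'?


With MULTILINE flag, ^ matches the start of each line.
Lines: ['map', 'fig', 'tag', 'fog', 'bed']
Checking which lines start with 't':
  Line 1: 'map' -> no
  Line 2: 'fig' -> no
  Line 3: 'tag' -> MATCH
  Line 4: 'fog' -> no
  Line 5: 'bed' -> no
Matching lines: ['tag']
Count: 1

1


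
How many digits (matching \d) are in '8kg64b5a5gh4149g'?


\d matches any digit 0-9.
Scanning '8kg64b5a5gh4149g':
  pos 0: '8' -> DIGIT
  pos 3: '6' -> DIGIT
  pos 4: '4' -> DIGIT
  pos 6: '5' -> DIGIT
  pos 8: '5' -> DIGIT
  pos 11: '4' -> DIGIT
  pos 12: '1' -> DIGIT
  pos 13: '4' -> DIGIT
  pos 14: '9' -> DIGIT
Digits found: ['8', '6', '4', '5', '5', '4', '1', '4', '9']
Total: 9

9


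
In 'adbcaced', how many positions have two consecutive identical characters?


Looking for consecutive identical characters in 'adbcaced':
  pos 0-1: 'a' vs 'd' -> different
  pos 1-2: 'd' vs 'b' -> different
  pos 2-3: 'b' vs 'c' -> different
  pos 3-4: 'c' vs 'a' -> different
  pos 4-5: 'a' vs 'c' -> different
  pos 5-6: 'c' vs 'e' -> different
  pos 6-7: 'e' vs 'd' -> different
Consecutive identical pairs: []
Count: 0

0


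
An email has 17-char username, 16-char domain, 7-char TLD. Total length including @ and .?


An email address has format: username@domain.tld
Username length: 17
'@' character: 1
Domain length: 16
'.' character: 1
TLD length: 7
Total = 17 + 1 + 16 + 1 + 7 = 42

42


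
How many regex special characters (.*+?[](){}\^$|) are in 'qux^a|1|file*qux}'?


Regex special characters are: . * + ? [ ] ( ) { } \ ^ $ |
Scanning 'qux^a|1|file*qux}':
  pos 3: '^' -> SPECIAL
  pos 5: '|' -> SPECIAL
  pos 7: '|' -> SPECIAL
  pos 12: '*' -> SPECIAL
  pos 16: '}' -> SPECIAL
Special chars found: ['^', '|', '|', '*', '}']
Total: 5

5


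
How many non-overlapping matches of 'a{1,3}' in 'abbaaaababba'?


Pattern 'a{1,3}' matches between 1 and 3 consecutive a's (greedy).
String: 'abbaaaababba'
Finding runs of a's and applying greedy matching:
  Run at pos 0: 'a' (length 1)
  Run at pos 3: 'aaaa' (length 4)
  Run at pos 8: 'a' (length 1)
  Run at pos 11: 'a' (length 1)
Matches: ['a', 'aaa', 'a', 'a', 'a']
Count: 5

5


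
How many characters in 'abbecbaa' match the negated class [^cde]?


Negated class [^cde] matches any char NOT in {c, d, e}
Scanning 'abbecbaa':
  pos 0: 'a' -> MATCH
  pos 1: 'b' -> MATCH
  pos 2: 'b' -> MATCH
  pos 3: 'e' -> no (excluded)
  pos 4: 'c' -> no (excluded)
  pos 5: 'b' -> MATCH
  pos 6: 'a' -> MATCH
  pos 7: 'a' -> MATCH
Total matches: 6

6


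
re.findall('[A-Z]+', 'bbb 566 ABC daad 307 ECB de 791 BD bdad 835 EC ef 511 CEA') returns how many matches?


Pattern '[A-Z]+' finds one or more uppercase letters.
Text: 'bbb 566 ABC daad 307 ECB de 791 BD bdad 835 EC ef 511 CEA'
Scanning for matches:
  Match 1: 'ABC'
  Match 2: 'ECB'
  Match 3: 'BD'
  Match 4: 'EC'
  Match 5: 'CEA'
Total matches: 5

5


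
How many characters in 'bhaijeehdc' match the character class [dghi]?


Character class [dghi] matches any of: {d, g, h, i}
Scanning string 'bhaijeehdc' character by character:
  pos 0: 'b' -> no
  pos 1: 'h' -> MATCH
  pos 2: 'a' -> no
  pos 3: 'i' -> MATCH
  pos 4: 'j' -> no
  pos 5: 'e' -> no
  pos 6: 'e' -> no
  pos 7: 'h' -> MATCH
  pos 8: 'd' -> MATCH
  pos 9: 'c' -> no
Total matches: 4

4
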